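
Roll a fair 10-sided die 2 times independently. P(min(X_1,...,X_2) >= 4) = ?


P(min >= 4) = P(all X_i >= 4) = (P(X_1 >= 4))^2
= (7/10)^2 = 49/100

49/100


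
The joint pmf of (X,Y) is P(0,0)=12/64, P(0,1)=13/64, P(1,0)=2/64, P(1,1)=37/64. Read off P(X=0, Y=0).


Read from table: P(X=0, Y=0) = 12/64 = 3/16

3/16


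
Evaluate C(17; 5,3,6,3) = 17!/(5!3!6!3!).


17! = 355687428096000
Denominator: 5!=120 * 3!=6 * 6!=720 * 3!=6
Coefficient = 355687428096000 / 3110400 = 114354240

114354240


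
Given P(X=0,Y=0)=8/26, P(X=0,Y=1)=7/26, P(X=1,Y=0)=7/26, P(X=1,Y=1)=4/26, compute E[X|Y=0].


P(Y=0) = 15/26
E[X|Y=0] = (0*8 + 1*7)/15 = 7/15

7/15


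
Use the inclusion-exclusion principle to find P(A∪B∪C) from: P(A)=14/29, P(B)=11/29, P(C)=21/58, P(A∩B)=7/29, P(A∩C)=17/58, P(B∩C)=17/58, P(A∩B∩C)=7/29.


P(A∪B∪C) = P(A)+P(B)+P(C) - P(AB)-P(AC)-P(BC) + P(ABC)
= 14/29+11/29+21/58 - 7/29-17/58-17/58 + 7/29
= 37/58

37/58


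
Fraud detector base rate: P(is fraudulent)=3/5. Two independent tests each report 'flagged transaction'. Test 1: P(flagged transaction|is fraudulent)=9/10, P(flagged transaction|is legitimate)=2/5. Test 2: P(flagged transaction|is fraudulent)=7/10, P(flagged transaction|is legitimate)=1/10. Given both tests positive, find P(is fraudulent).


After test 1: P(+) = 9/10*3/5 + 2/5*2/5 = 7/10
P(B|+) = (27/50)/(7/10) = 27/35
After test 2 (use post1 as new prior): P(+) = 7/10*27/35 + 1/10*8/35 = 197/350
P(B|+,+) = (27/50)/(197/350) = 189/197

189/197


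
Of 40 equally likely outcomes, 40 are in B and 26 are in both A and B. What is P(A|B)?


P(A|B) = P(A∩B)/P(B) = (26/40)/(40/40) = 26/40 = 13/20

13/20


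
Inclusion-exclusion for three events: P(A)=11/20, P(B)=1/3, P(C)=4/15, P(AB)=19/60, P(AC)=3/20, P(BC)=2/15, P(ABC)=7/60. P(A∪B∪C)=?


P(A∪B∪C) = P(A)+P(B)+P(C) - P(AB)-P(AC)-P(BC) + P(ABC)
= 11/20+1/3+4/15 - 19/60-3/20-2/15 + 7/60
= 2/3

2/3


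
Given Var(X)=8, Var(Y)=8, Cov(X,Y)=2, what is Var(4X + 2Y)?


Var(4X + 2Y) = 4^2*Var(X) + 2^2*Var(Y) + 2*4*2*Cov(X,Y)
= 16*8 + 4*8 + 16*2
= 128 + 32 + 32 = 192

192


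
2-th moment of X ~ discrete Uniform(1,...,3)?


E[X^2] = (1/3) * sum(x^2 for x=1..3)
= 14/3

14/3


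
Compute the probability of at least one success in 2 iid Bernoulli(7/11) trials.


P(at least one) = 1 - P(none)
P(none) = (1 - 7/11)^2 = (4/11)^2 = 16/121
P(at least one) = 1 - 16/121 = 105/121

105/121


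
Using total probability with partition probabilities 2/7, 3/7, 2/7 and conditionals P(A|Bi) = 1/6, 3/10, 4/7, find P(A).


P(A) = P(A|B1)P(B1) + P(A|B2)P(B2) + P(A|B3)P(B3)
= 1/6*2/7 + 3/10*3/7 + 4/7*2/7
= 1/21 + 9/70 + 8/49 = 499/1470

499/1470


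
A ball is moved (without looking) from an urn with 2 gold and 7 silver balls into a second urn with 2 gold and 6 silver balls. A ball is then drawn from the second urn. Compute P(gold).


P(transfer gold) = 2/9; P(transfer silver) = 7/9
If gold transferred: Urn II has 3 gold of 9, so P(gold|gold moved) = 1/3
If silver transferred: Urn II has 2 gold of 9, so P(gold|silver moved) = 2/9
By total probability: P(gold) = 2/9*1/3 + 7/9*2/9 = 20/81

20/81


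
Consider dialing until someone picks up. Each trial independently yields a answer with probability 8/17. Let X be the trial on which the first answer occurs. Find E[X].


For geometric (trials until first success), E[X] = 1/p = 1/(8/17) = 17/8

17/8


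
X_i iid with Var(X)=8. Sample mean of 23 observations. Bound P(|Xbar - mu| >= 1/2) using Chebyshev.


Var(Xbar) = Var(X)/n = 8/23
Chebyshev: P(|Xbar-mu| >= 1/2) <= Var(Xbar)/(1/2)^2 = (8/23)/(1/4) = 32/23
Bound exceeds 1, so trivial bound: 1

1


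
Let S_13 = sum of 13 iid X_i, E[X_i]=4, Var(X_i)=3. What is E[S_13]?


E[S_n] = n*E[X_1] = 13*4 = 52

52


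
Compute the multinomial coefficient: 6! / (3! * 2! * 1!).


6! = 720
Denominator: 3!=6 * 2!=2 * 1!=1
Coefficient = 720 / 12 = 60

60


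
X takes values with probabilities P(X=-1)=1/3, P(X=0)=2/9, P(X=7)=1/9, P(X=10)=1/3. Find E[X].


E[X] = sum(x * P(x))
= -1*1/3 + 0*2/9 + 7*1/9 + 10*1/3
= 34/9

34/9


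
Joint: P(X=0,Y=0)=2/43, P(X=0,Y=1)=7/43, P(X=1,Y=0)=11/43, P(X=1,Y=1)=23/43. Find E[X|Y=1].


P(Y=1) = 30/43
E[X|Y=1] = (0*7 + 1*23)/30 = 23/30

23/30


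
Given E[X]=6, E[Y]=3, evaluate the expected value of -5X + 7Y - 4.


E[-5X + 7Y - 4] = -5*E[X] + 7*E[Y] - 4
= (-5)*(6) + (7)*(3) + (-4)
= -30 + 21 - 4 = -13

-13


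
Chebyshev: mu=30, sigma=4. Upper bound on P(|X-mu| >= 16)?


k = 16/4 = 4
Chebyshev: P(|X-mu| >= k*sigma) <= 1/k^2 = 1/4^2 = 1/16

1/16


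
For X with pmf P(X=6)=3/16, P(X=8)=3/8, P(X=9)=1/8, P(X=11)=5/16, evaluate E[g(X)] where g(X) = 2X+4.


E[2X+4] = sum(g(x)*P(x))
= 16*3/16 + 20*3/8 + 22*1/8 + 26*5/16
= 171/8

171/8


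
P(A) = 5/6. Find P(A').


P(A') = 1 - P(A) = 1 - 5/6 = 1/6

1/6


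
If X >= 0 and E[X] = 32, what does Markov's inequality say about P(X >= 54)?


Markov: P(X >= a) <= E[X]/a
P(X >= 54) <= 32/54 = 16/27

16/27


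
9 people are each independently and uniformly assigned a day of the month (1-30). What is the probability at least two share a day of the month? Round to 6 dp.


P(all different) = prod((30-i)/30 for i=0..8) = 0.263770
P(at least one match) = 1 - 0.263770 = 0.736230

0.736230


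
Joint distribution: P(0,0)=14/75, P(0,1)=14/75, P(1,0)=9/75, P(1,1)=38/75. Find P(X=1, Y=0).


Read from table: P(X=1, Y=0) = 9/75 = 3/25

3/25


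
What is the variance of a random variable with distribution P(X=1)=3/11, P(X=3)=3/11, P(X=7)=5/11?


E[X] = 47/11, E[X^2] = 25
Var(X) = E[X^2] - (E[X])^2 = 25 - (47/11)^2 = 816/121

816/121


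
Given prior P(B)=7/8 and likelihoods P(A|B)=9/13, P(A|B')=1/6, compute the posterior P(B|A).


P(A) = P(A|B)P(B) + P(A|B')P(B') = 9/13*7/8 + 1/6*1/8 = 391/624
P(B|A) = P(A|B)P(B)/P(A) = (63/104)/(391/624) = 378/391

378/391


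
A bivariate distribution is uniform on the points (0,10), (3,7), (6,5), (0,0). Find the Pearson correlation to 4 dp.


Cov(X,Y) = 0.3750, Var(X) = 6.1875, Var(Y) = 13.2500
rho = Cov/(sqrt(VarX)*sqrt(VarY)) = 0.0414

0.0414


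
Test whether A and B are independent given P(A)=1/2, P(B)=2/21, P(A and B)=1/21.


P(A)*P(B) = 1/2*2/21 = 1/21
P(A∩B) = 1/21, which equals P(A)P(B), so independent

Yes, A and B are independent


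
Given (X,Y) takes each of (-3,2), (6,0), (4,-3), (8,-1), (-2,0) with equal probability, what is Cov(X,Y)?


E[X]=13/5, E[Y]=-2/5, E[XY]=-26/5
Cov(X,Y) = E[XY] - E[X]E[Y] = -26/5 - 13/5*-2/5 = -104/25

-104/25


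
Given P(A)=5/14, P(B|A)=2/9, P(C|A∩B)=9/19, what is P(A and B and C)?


P(A∩B∩C) = P(A) * P(B|A) * P(C|A∩B)
= 5/14 * 2/9 * 9/19
= 5/63 * 9/19 = 5/133

5/133


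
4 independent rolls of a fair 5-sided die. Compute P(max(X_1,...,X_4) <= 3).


P(max <= 3) = P(all X_i <= 3) = (P(X_1 <= 3))^4
= (3/5)^4 = 81/625

81/625


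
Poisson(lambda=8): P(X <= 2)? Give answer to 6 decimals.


P(X<=2) = e^(-8)*8^0/0! + e^(-8)*8^1/1! + e^(-8)*8^2/2!
≈ 0.0003354626 + 0.0026837010 + 0.0107348041
= 0.0137539677
≈ 0.013754

0.013754


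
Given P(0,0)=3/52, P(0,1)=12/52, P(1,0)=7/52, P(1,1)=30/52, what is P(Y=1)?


P(Y=1) = P(0,1)+P(1,1) = 12/52 + 30/52 = 42/52 = 21/26

21/26


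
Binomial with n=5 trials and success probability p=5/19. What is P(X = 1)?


P(X=1) = C(5,1) * p^1 * (1-p)^4
= 5 * 5/19 * 38416/130321
= 960400/2476099

960400/2476099


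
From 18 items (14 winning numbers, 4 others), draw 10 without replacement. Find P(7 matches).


P(X=7) = C(14,7)*C(4,3) / C(18,10)
= 3432*4 / 43758
= 13728/43758 = 16/51

16/51


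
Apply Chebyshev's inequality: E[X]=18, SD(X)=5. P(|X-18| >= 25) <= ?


k = 25/5 = 5
Chebyshev: P(|X-mu| >= k*sigma) <= 1/k^2 = 1/5^2 = 1/25

1/25


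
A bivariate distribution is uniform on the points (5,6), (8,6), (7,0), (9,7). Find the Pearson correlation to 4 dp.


Cov(X,Y) = 0.8125, Var(X) = 2.1875, Var(Y) = 7.6875
rho = Cov/(sqrt(VarX)*sqrt(VarY)) = 0.1981

0.1981


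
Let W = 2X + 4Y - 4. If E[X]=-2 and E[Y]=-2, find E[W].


E[2X + 4Y - 4] = 2*E[X] + 4*E[Y] - 4
= (2)*(-2) + (4)*(-2) + (-4)
= -4 - 8 - 4 = -16

-16


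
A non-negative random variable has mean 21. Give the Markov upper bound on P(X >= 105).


Markov: P(X >= a) <= E[X]/a
P(X >= 105) <= 21/105 = 1/5

1/5


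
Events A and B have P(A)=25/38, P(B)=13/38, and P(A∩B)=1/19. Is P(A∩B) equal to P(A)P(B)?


P(A)*P(B) = 25/38*13/38 = 325/1444
P(A∩B) = 1/19 != 325/1444, so not independent

No, A and B are not independent


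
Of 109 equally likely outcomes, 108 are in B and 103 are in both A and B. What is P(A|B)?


P(A|B) = P(A∩B)/P(B) = (103/109)/(108/109) = 103/108

103/108


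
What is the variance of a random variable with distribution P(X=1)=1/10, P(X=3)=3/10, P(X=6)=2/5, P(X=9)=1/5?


E[X] = 26/5, E[X^2] = 167/5
Var(X) = E[X^2] - (E[X])^2 = 167/5 - (26/5)^2 = 159/25

159/25


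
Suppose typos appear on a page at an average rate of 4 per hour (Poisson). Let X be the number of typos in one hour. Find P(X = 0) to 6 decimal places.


P(X=0) = e^(-4) * 4^0 / 0!
≈ 0.01831563889 * 1 / 1
≈ 0.018316

0.018316


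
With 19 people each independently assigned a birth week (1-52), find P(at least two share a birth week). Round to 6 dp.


P(all different) = prod((52-i)/52 for i=0..18) = 0.023115
P(at least one match) = 1 - 0.023115 = 0.976885

0.976885


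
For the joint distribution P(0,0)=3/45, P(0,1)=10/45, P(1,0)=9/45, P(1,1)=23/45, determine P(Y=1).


P(Y=1) = P(0,1)+P(1,1) = 10/45 + 23/45 = 33/45 = 11/15

11/15


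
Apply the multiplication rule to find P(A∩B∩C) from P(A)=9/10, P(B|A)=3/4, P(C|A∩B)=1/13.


P(A∩B∩C) = P(A) * P(B|A) * P(C|A∩B)
= 9/10 * 3/4 * 1/13
= 27/40 * 1/13 = 27/520

27/520


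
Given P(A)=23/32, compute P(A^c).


P(A') = 1 - P(A) = 1 - 23/32 = 9/32

9/32


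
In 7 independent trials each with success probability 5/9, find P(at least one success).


P(at least one) = 1 - P(none)
P(none) = (1 - 5/9)^7 = (4/9)^7 = 16384/4782969
P(at least one) = 1 - 16384/4782969 = 4766585/4782969

4766585/4782969


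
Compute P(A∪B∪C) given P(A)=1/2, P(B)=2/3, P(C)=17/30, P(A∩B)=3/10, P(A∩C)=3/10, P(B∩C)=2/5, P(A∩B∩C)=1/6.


P(A∪B∪C) = P(A)+P(B)+P(C) - P(AB)-P(AC)-P(BC) + P(ABC)
= 1/2+2/3+17/30 - 3/10-3/10-2/5 + 1/6
= 9/10

9/10


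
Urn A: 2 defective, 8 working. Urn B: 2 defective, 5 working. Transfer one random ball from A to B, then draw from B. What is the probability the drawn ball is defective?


P(transfer defective) = 2/10 = 1/5; P(transfer working) = 4/5
If defective transferred: Urn II has 3 defective of 8, so P(defective|defective moved) = 3/8
If working transferred: Urn II has 2 defective of 8, so P(defective|working moved) = 1/4
By total probability: P(defective) = 1/5*3/8 + 4/5*1/4 = 11/40

11/40


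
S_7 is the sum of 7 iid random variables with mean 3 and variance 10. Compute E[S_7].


E[S_n] = n*E[X_1] = 7*3 = 21

21


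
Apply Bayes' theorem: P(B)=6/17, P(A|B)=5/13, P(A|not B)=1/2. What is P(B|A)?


P(A) = P(A|B)P(B) + P(A|B')P(B') = 5/13*6/17 + 1/2*11/17 = 203/442
P(B|A) = P(A|B)P(B)/P(A) = (30/221)/(203/442) = 60/203

60/203


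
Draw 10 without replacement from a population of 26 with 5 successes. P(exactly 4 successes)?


P(X=4) = C(5,4)*C(21,6) / C(26,10)
= 5*54264 / 5311735
= 271320/5311735 = 168/3289

168/3289


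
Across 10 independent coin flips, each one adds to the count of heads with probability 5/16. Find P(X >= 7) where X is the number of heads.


P(X>=7) = P(X=7) + P(X=8) + P(X=9) + P(X=10)
= 1559765625/137438953472 + 2126953125/1099511627776 + 107421875/549755813888 + 9765625/1099511627776
= 3707421875/274877906944

3707421875/274877906944


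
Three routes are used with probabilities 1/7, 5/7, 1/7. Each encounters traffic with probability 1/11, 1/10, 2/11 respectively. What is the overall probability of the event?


P(A) = P(A|B1)P(B1) + P(A|B2)P(B2) + P(A|B3)P(B3)
= 1/11*1/7 + 1/10*5/7 + 2/11*1/7
= 1/77 + 1/14 + 2/77 = 17/154

17/154


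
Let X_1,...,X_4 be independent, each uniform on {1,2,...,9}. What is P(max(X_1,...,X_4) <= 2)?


P(max <= 2) = P(all X_i <= 2) = (P(X_1 <= 2))^4
= (2/9)^4 = 16/6561

16/6561


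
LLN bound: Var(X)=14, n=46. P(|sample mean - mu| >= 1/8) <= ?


Var(Xbar) = Var(X)/n = 14/46
Chebyshev: P(|Xbar-mu| >= 1/8) <= Var(Xbar)/(1/8)^2 = (7/23)/(1/64) = 448/23
Bound exceeds 1, so trivial bound: 1

1


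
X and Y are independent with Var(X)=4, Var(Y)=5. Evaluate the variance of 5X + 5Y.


Independence => Cov(X,Y)=0
Var(5X + 5Y) = 5^2*Var(X) + 5^2*Var(Y)
= 25*4 + 25*5 = 225

225


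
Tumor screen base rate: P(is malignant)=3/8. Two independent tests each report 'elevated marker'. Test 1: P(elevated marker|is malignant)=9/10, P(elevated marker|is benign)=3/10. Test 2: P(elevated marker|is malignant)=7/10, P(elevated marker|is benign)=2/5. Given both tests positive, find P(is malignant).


After test 1: P(+) = 9/10*3/8 + 3/10*5/8 = 21/40
P(B|+) = (27/80)/(21/40) = 9/14
After test 2 (use post1 as new prior): P(+) = 7/10*9/14 + 2/5*5/14 = 83/140
P(B|+,+) = (9/20)/(83/140) = 63/83

63/83


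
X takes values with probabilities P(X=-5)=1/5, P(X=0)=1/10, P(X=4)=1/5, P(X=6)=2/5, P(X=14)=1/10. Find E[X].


E[X] = sum(x * P(x))
= -5*1/5 + 0*1/10 + 4*1/5 + 6*2/5 + 14*1/10
= 18/5

18/5


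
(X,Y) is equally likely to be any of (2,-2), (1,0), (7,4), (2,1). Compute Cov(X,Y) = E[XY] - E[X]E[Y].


E[X]=3, E[Y]=3/4, E[XY]=13/2
Cov(X,Y) = E[XY] - E[X]E[Y] = 13/2 - 3*3/4 = 17/4

17/4


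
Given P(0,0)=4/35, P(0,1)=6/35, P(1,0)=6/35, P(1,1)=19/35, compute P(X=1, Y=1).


Read from table: P(X=1, Y=1) = 19/35

19/35


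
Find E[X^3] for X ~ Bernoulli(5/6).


For Bernoulli: X in {0,1}
E[X^3] = 0^3*(1-5/6) + 1^3*5/6 = 5/6

5/6


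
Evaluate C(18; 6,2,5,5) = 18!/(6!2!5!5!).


18! = 6402373705728000
Denominator: 6!=720 * 2!=2 * 5!=120 * 5!=120
Coefficient = 6402373705728000 / 20736000 = 308756448

308756448


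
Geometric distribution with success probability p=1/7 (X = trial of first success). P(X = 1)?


P(X=1) = (1-p)^0 * p = (6/7)^0 * 1/7
= 1 * 1/7 = 1/7

1/7


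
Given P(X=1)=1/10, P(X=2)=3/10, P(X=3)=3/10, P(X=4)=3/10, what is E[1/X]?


E[1/X] = sum(g(x)*P(x))
= 1*1/10 + 1/2*3/10 + 1/3*3/10 + 1/4*3/10
= 17/40

17/40


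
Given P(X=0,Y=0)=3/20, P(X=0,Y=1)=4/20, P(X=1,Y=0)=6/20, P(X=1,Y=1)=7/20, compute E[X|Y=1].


P(Y=1) = 11/20
E[X|Y=1] = (0*4 + 1*7)/11 = 7/11

7/11


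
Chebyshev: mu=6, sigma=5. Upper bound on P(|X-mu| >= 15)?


k = 15/5 = 3
Chebyshev: P(|X-mu| >= k*sigma) <= 1/k^2 = 1/3^2 = 1/9

1/9


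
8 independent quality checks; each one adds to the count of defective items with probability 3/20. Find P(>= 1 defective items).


P(at least one) = 1 - P(none)
P(none) = (1 - 3/20)^8 = (17/20)^8 = 6975757441/25600000000
P(at least one) = 1 - 6975757441/25600000000 = 18624242559/25600000000

18624242559/25600000000


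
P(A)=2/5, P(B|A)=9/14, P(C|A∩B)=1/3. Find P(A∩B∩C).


P(A∩B∩C) = P(A) * P(B|A) * P(C|A∩B)
= 2/5 * 9/14 * 1/3
= 9/35 * 1/3 = 3/35

3/35


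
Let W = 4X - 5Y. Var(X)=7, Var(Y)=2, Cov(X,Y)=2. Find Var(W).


Var(4X - 5Y) = 4^2*Var(X) + (-5)^2*Var(Y) + 2*4*(-5)*Cov(X,Y)
= 16*7 + 25*2 - 40*2
= 112 + 50 - 80 = 82

82


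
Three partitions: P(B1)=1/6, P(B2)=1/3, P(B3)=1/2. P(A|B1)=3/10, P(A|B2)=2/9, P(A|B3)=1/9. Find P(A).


P(A) = P(A|B1)P(B1) + P(A|B2)P(B2) + P(A|B3)P(B3)
= 3/10*1/6 + 2/9*1/3 + 1/9*1/2
= 1/20 + 2/27 + 1/18 = 97/540

97/540


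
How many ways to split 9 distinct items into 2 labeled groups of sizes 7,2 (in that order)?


9! = 362880
Denominator: 7!=5040 * 2!=2
Coefficient = 362880 / 10080 = 36

36


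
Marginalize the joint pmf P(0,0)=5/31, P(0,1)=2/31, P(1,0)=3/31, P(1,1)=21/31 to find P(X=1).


P(X=1) = P(1,0)+P(1,1) = 3/31 + 21/31 = 24/31

24/31


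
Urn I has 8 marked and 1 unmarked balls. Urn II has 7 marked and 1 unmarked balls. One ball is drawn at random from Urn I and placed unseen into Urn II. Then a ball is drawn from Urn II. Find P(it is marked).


P(transfer marked) = 8/9; P(transfer unmarked) = 1/9
If marked transferred: Urn II has 8 marked of 9, so P(marked|marked moved) = 8/9
If unmarked transferred: Urn II has 7 marked of 9, so P(marked|unmarked moved) = 7/9
By total probability: P(marked) = 8/9*8/9 + 1/9*7/9 = 71/81

71/81


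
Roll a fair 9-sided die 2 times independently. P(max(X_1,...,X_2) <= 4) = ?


P(max <= 4) = P(all X_i <= 4) = (P(X_1 <= 4))^2
= (4/9)^2 = 16/81

16/81


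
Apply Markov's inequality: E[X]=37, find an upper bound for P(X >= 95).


Markov: P(X >= a) <= E[X]/a
P(X >= 95) <= 37/95

37/95


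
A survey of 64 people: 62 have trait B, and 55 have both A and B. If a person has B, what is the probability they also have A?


P(A|B) = P(A∩B)/P(B) = (55/64)/(62/64) = 55/62

55/62


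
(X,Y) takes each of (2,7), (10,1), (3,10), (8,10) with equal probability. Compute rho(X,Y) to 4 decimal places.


Cov(X,Y) = -6.7500, Var(X) = 11.1875, Var(Y) = 13.5000
rho = Cov/(sqrt(VarX)*sqrt(VarY)) = -0.5493

-0.5493


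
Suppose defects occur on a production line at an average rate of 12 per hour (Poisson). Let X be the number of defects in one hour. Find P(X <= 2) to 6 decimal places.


P(X<=2) = e^(-12)*12^0/0! + e^(-12)*12^1/1! + e^(-12)*12^2/2!
≈ 0.0000061442 + 0.0000737305 + 0.0004423833
= 0.0005222580
≈ 0.000522

0.000522


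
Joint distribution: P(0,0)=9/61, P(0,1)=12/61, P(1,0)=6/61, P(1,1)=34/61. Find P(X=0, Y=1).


Read from table: P(X=0, Y=1) = 12/61

12/61


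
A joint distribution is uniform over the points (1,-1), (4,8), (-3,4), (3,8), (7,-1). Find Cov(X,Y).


E[X]=12/5, E[Y]=18/5, E[XY]=36/5
Cov(X,Y) = E[XY] - E[X]E[Y] = 36/5 - 12/5*18/5 = -36/25

-36/25


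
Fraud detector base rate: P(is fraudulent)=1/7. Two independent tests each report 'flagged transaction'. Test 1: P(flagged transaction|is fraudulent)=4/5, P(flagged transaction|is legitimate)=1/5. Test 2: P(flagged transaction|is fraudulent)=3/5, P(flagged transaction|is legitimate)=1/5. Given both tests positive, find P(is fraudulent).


After test 1: P(+) = 4/5*1/7 + 1/5*6/7 = 2/7
P(B|+) = (4/35)/(2/7) = 2/5
After test 2 (use post1 as new prior): P(+) = 3/5*2/5 + 1/5*3/5 = 9/25
P(B|+,+) = (6/25)/(9/25) = 2/3

2/3


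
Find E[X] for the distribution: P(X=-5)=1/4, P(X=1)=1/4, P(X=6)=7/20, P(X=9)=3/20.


E[X] = sum(x * P(x))
= -5*1/4 + 1*1/4 + 6*7/20 + 9*3/20
= 49/20

49/20


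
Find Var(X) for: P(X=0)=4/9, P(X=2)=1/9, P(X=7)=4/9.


E[X] = 10/3, E[X^2] = 200/9
Var(X) = E[X^2] - (E[X])^2 = 200/9 - (10/3)^2 = 100/9

100/9


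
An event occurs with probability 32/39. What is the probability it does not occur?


P(A') = 1 - P(A) = 1 - 32/39 = 7/39

7/39


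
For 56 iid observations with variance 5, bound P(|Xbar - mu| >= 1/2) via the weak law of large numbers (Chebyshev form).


Var(Xbar) = Var(X)/n = 5/56
Chebyshev: P(|Xbar-mu| >= 1/2) <= Var(Xbar)/(1/2)^2 = (5/56)/(1/4) = 5/14

5/14


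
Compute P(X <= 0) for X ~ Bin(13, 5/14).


P(X<=0) = P(X=0)
= 2541865828329/793714773254144
= 2541865828329/793714773254144

2541865828329/793714773254144


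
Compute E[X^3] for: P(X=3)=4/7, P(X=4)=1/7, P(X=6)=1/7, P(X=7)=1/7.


E[X^3] = sum(x^3 * P(x))
= 27*4/7 + 64*1/7 + 216*1/7 + 343*1/7
= 731/7

731/7


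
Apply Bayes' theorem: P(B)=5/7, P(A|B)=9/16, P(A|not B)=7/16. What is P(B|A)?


P(A) = P(A|B)P(B) + P(A|B')P(B') = 9/16*5/7 + 7/16*2/7 = 59/112
P(B|A) = P(A|B)P(B)/P(A) = (45/112)/(59/112) = 45/59

45/59


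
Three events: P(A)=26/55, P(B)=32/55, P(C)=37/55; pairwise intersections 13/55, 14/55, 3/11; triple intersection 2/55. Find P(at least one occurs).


P(A∪B∪C) = P(A)+P(B)+P(C) - P(AB)-P(AC)-P(BC) + P(ABC)
= 26/55+32/55+37/55 - 13/55-14/55-3/11 + 2/55
= 1

1


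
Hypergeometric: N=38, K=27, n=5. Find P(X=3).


P(X=3) = C(27,3)*C(11,2) / C(38,5)
= 2925*55 / 501942
= 160875/501942 = 53625/167314

53625/167314


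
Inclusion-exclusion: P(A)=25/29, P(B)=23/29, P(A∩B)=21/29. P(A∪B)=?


P(A∪B) = P(A) + P(B) - P(A∩B)
= 25/29 + 23/29 - 21/29 = 27/29

27/29


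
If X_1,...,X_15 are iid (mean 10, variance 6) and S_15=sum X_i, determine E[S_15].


E[S_n] = n*E[X_1] = 15*10 = 150

150


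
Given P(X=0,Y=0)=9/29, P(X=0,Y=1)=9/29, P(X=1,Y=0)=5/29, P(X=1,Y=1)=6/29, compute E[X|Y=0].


P(Y=0) = 14/29
E[X|Y=0] = (0*9 + 1*5)/14 = 5/14

5/14


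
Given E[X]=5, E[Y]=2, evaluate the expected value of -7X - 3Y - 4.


E[-7X - 3Y - 4] = -7*E[X] - 3*E[Y] - 4
= (-7)*(5) + (-3)*(2) + (-4)
= -35 - 6 - 4 = -45

-45


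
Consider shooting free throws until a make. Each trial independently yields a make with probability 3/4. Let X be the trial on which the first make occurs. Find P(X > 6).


P(X > 6) = P(first 6 trials all fail) = (1-p)^6 = (1/4)^6 = 1/4096

1/4096


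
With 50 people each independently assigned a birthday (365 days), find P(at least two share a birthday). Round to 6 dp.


P(all different) = prod((365-i)/365 for i=0..49) = 0.029626
P(at least one match) = 1 - 0.029626 = 0.970374

0.970374


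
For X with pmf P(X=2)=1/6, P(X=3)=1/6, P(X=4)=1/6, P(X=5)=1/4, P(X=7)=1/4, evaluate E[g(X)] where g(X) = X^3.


E[X^3] = sum(g(x)*P(x))
= 8*1/6 + 27*1/6 + 64*1/6 + 125*1/4 + 343*1/4
= 267/2

267/2


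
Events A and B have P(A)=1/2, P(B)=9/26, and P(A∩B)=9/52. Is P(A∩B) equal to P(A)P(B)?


P(A)*P(B) = 1/2*9/26 = 9/52
P(A∩B) = 9/52, which equals P(A)P(B), so independent

Yes, A and B are independent


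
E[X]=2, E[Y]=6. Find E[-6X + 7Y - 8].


E[-6X + 7Y - 8] = -6*E[X] + 7*E[Y] - 8
= (-6)*(2) + (7)*(6) + (-8)
= -12 + 42 - 8 = 22

22


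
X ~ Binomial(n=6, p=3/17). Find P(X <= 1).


P(X<=1) = P(X=0) + P(X=1)
= 7529536/24137569 + 9680832/24137569
= 17210368/24137569

17210368/24137569


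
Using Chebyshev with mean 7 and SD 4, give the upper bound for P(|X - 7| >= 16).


k = 16/4 = 4
Chebyshev: P(|X-mu| >= k*sigma) <= 1/k^2 = 1/4^2 = 1/16

1/16


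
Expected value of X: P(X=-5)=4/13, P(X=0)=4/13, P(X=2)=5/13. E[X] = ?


E[X] = sum(x * P(x))
= -5*4/13 + 0*4/13 + 2*5/13
= -10/13

-10/13


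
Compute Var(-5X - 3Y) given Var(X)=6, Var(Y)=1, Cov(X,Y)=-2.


Var(-5X - 3Y) = (-5)^2*Var(X) + (-3)^2*Var(Y) + 2*(-5)*(-3)*Cov(X,Y)
= 25*6 + 9*1 + 30*(-2)
= 150 + 9 - 60 = 99

99


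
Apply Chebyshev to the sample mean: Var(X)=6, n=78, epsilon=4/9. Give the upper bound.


Var(Xbar) = Var(X)/n = 6/78
Chebyshev: P(|Xbar-mu| >= 4/9) <= Var(Xbar)/(4/9)^2 = (1/13)/(16/81) = 81/208

81/208


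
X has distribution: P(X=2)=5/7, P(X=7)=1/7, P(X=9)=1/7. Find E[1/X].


E[1/X] = sum(g(x)*P(x))
= 1/2*5/7 + 1/7*1/7 + 1/9*1/7
= 347/882

347/882


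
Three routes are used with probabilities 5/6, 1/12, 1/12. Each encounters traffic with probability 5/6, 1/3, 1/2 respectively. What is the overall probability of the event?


P(A) = P(A|B1)P(B1) + P(A|B2)P(B2) + P(A|B3)P(B3)
= 5/6*5/6 + 1/3*1/12 + 1/2*1/12
= 25/36 + 1/36 + 1/24 = 55/72

55/72


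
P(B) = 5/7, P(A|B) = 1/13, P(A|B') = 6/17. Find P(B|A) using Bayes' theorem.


P(A) = P(A|B)P(B) + P(A|B')P(B') = 1/13*5/7 + 6/17*2/7 = 241/1547
P(B|A) = P(A|B)P(B)/P(A) = (5/91)/(241/1547) = 85/241

85/241


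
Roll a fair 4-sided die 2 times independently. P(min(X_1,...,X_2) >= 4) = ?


P(min >= 4) = P(all X_i >= 4) = (P(X_1 >= 4))^2
= (1/4)^2 = 1/16

1/16


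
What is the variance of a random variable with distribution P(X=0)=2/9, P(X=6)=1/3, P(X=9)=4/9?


E[X] = 6, E[X^2] = 48
Var(X) = E[X^2] - (E[X])^2 = 48 - (6)^2 = 12

12


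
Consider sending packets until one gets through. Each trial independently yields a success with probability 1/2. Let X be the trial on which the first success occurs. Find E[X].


For geometric (trials until first success), E[X] = 1/p = 1/(1/2) = 2

2


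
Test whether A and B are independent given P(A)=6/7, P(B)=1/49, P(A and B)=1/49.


P(A)*P(B) = 6/7*1/49 = 6/343
P(A∩B) = 1/49 != 6/343, so not independent

No, A and B are not independent


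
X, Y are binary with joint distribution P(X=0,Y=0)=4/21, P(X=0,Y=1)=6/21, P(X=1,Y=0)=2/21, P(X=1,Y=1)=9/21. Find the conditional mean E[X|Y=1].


P(Y=1) = 15/21
E[X|Y=1] = (0*6 + 1*9)/15 = 9/15 = 3/5

3/5


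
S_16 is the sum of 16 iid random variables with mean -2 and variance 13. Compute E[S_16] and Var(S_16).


E[S_n] = n*mu = 16*-2 = -32
Var(S_n) = n*sigma^2 = 16*13 = 208

E[S_16]=-32, Var(S_16)=208


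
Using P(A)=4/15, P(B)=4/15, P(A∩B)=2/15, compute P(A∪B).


P(A∪B) = P(A) + P(B) - P(A∩B)
= 4/15 + 4/15 - 2/15 = 2/5

2/5


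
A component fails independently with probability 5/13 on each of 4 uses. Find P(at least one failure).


P(at least one) = 1 - P(none)
P(none) = (1 - 5/13)^4 = (8/13)^4 = 4096/28561
P(at least one) = 1 - 4096/28561 = 24465/28561

24465/28561


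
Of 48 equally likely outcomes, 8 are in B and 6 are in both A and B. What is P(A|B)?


P(A|B) = P(A∩B)/P(B) = (6/48)/(8/48) = 6/8 = 3/4

3/4


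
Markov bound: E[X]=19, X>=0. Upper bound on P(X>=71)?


Markov: P(X >= a) <= E[X]/a
P(X >= 71) <= 19/71

19/71


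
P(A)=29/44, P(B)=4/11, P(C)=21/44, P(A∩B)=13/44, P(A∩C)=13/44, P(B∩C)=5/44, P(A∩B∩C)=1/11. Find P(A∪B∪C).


P(A∪B∪C) = P(A)+P(B)+P(C) - P(AB)-P(AC)-P(BC) + P(ABC)
= 29/44+4/11+21/44 - 13/44-13/44-5/44 + 1/11
= 39/44

39/44


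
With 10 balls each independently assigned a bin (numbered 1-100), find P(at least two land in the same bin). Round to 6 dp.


P(all different) = prod((100-i)/100 for i=0..9) = 0.628157
P(at least one match) = 1 - 0.628157 = 0.371843

0.371843


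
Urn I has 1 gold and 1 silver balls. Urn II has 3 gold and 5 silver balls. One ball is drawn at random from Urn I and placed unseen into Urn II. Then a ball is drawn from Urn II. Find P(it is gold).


P(transfer gold) = 1/2; P(transfer silver) = 1/2
If gold transferred: Urn II has 4 gold of 9, so P(gold|gold moved) = 4/9
If silver transferred: Urn II has 3 gold of 9, so P(gold|silver moved) = 1/3
By total probability: P(gold) = 1/2*4/9 + 1/2*1/3 = 7/18

7/18


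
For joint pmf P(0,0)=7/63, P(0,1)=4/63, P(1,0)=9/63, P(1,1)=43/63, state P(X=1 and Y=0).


Read from table: P(X=1, Y=0) = 9/63 = 1/7

1/7


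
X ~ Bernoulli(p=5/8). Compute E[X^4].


For Bernoulli: X in {0,1}
E[X^4] = 0^4*(1-5/8) + 1^4*5/8 = 5/8

5/8


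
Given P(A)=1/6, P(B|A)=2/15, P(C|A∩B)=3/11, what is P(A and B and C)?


P(A∩B∩C) = P(A) * P(B|A) * P(C|A∩B)
= 1/6 * 2/15 * 3/11
= 1/45 * 3/11 = 1/165

1/165


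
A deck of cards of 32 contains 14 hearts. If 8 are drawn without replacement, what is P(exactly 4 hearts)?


P(X=4) = C(14,4)*C(18,4) / C(32,8)
= 1001*3060 / 10518300
= 3063060/10518300 = 1309/4495

1309/4495


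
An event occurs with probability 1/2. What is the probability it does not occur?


P(A') = 1 - P(A) = 1 - 1/2 = 1/2

1/2


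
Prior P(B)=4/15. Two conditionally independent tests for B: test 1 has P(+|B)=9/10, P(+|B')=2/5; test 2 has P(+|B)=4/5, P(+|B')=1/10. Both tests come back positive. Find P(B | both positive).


After test 1: P(+) = 9/10*4/15 + 2/5*11/15 = 8/15
P(B|+) = (6/25)/(8/15) = 9/20
After test 2 (use post1 as new prior): P(+) = 4/5*9/20 + 1/10*11/20 = 83/200
P(B|+,+) = (9/25)/(83/200) = 72/83

72/83


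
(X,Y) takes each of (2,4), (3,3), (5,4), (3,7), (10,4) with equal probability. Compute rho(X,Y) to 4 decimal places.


Cov(X,Y) = -0.6400, Var(X) = 8.2400, Var(Y) = 1.8400
rho = Cov/(sqrt(VarX)*sqrt(VarY)) = -0.1644

-0.1644


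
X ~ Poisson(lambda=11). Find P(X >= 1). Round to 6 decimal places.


P(X>=1) = 1 - P(X<=0) = 1 - (e^(-11)*11^0/0!)
≈ 1 - 0.0000167017 = 0.9999832983
≈ 0.999983

0.999983


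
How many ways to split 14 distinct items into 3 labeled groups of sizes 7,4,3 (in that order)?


14! = 87178291200
Denominator: 7!=5040 * 4!=24 * 3!=6
Coefficient = 87178291200 / 725760 = 120120

120120


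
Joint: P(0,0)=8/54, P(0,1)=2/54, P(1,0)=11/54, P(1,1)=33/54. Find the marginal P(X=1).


P(X=1) = P(1,0)+P(1,1) = 11/54 + 33/54 = 44/54 = 22/27

22/27


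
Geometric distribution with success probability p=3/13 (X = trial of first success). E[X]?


For geometric (trials until first success), E[X] = 1/p = 1/(3/13) = 13/3

13/3


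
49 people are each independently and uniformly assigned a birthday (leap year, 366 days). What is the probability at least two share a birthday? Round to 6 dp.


P(all different) = prod((366-i)/366 for i=0..48) = 0.034553
P(at least one match) = 1 - 0.034553 = 0.965447

0.965447


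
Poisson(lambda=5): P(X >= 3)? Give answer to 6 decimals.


P(X>=3) = 1 - P(X<=2) = 1 - (e^(-5)*5^0/0! + e^(-5)*5^1/1! + e^(-5)*5^2/2!)
≈ 1 - (0.0067379470 + 0.0336897350 + 0.0842243375)
= 1 - 0.1246520195 = 0.8753479805
≈ 0.875348

0.875348


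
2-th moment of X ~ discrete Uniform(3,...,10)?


E[X^2] = (1/8) * sum(x^2 for x=3..10)
= 380/8 = 95/2

95/2


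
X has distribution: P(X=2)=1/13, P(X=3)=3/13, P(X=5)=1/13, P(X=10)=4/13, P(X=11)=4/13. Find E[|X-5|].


E[|X-5|] = sum(g(x)*P(x))
= 3*1/13 + 2*3/13 + 0*1/13 + 5*4/13 + 6*4/13
= 53/13

53/13


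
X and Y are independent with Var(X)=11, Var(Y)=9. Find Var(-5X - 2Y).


Independence => Cov(X,Y)=0
Var(-5X - 2Y) = (-5)^2*Var(X) + (-2)^2*Var(Y)
= 25*11 + 4*9 = 311

311


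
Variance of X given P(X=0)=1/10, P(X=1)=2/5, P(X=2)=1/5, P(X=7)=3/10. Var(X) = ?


E[X] = 29/10, E[X^2] = 159/10
Var(X) = E[X^2] - (E[X])^2 = 159/10 - (29/10)^2 = 749/100

749/100


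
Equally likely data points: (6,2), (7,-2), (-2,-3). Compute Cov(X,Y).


E[X]=11/3, E[Y]=-1, E[XY]=4/3
Cov(X,Y) = E[XY] - E[X]E[Y] = 4/3 - 11/3*-1 = 5

5


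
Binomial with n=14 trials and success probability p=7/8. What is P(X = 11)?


P(X=11) = C(14,11) * p^11 * (1-p)^3
= 364 * 1977326743/8589934592 * 1/512
= 179936733613/1099511627776

179936733613/1099511627776


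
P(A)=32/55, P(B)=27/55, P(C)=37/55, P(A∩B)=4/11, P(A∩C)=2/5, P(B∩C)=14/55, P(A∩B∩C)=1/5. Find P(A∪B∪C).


P(A∪B∪C) = P(A)+P(B)+P(C) - P(AB)-P(AC)-P(BC) + P(ABC)
= 32/55+27/55+37/55 - 4/11-2/5-14/55 + 1/5
= 51/55

51/55


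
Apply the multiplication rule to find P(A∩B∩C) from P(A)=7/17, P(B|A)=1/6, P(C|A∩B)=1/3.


P(A∩B∩C) = P(A) * P(B|A) * P(C|A∩B)
= 7/17 * 1/6 * 1/3
= 7/102 * 1/3 = 7/306

7/306


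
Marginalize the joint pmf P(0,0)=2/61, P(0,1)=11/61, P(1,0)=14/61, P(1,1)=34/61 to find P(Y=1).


P(Y=1) = P(0,1)+P(1,1) = 11/61 + 34/61 = 45/61

45/61


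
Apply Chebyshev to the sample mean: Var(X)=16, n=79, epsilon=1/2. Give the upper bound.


Var(Xbar) = Var(X)/n = 16/79
Chebyshev: P(|Xbar-mu| >= 1/2) <= Var(Xbar)/(1/2)^2 = (16/79)/(1/4) = 64/79

64/79


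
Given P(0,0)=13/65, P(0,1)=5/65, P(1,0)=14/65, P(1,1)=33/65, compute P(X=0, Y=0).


Read from table: P(X=0, Y=0) = 13/65 = 1/5

1/5


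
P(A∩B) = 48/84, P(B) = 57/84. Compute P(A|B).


P(A|B) = P(A∩B)/P(B) = (48/84)/(57/84) = 48/57 = 16/19

16/19


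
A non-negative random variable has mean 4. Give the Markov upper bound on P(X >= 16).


Markov: P(X >= a) <= E[X]/a
P(X >= 16) <= 4/16 = 1/4

1/4


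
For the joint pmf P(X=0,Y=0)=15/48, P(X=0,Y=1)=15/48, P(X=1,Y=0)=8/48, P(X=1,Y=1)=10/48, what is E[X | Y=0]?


P(Y=0) = 23/48
E[X|Y=0] = (0*15 + 1*8)/23 = 8/23

8/23


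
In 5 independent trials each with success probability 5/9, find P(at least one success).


P(at least one) = 1 - P(none)
P(none) = (1 - 5/9)^5 = (4/9)^5 = 1024/59049
P(at least one) = 1 - 1024/59049 = 58025/59049

58025/59049


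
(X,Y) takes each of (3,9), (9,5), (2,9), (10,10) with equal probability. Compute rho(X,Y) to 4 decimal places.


Cov(X,Y) = -2.0000, Var(X) = 12.5000, Var(Y) = 3.6875
rho = Cov/(sqrt(VarX)*sqrt(VarY)) = -0.2946

-0.2946


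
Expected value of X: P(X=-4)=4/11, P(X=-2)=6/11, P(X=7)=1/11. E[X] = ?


E[X] = sum(x * P(x))
= -4*4/11 - 2*6/11 + 7*1/11
= -21/11

-21/11


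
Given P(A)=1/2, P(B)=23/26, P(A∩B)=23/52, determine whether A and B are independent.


P(A)*P(B) = 1/2*23/26 = 23/52
P(A∩B) = 23/52, which equals P(A)P(B), so independent

Yes, A and B are independent


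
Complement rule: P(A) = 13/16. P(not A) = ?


P(A') = 1 - P(A) = 1 - 13/16 = 3/16

3/16


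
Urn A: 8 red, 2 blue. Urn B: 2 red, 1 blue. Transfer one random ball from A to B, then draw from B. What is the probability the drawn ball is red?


P(transfer red) = 8/10 = 4/5; P(transfer blue) = 1/5
If red transferred: Urn II has 3 red of 4, so P(red|red moved) = 3/4
If blue transferred: Urn II has 2 red of 4, so P(red|blue moved) = 1/2
By total probability: P(red) = 4/5*3/4 + 1/5*1/2 = 7/10

7/10


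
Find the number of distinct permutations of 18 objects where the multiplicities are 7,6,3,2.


18! = 6402373705728000
Denominator: 7!=5040 * 6!=720 * 3!=6 * 2!=2
Coefficient = 6402373705728000 / 43545600 = 147026880

147026880


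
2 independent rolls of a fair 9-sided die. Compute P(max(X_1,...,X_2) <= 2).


P(max <= 2) = P(all X_i <= 2) = (P(X_1 <= 2))^2
= (2/9)^2 = 4/81

4/81


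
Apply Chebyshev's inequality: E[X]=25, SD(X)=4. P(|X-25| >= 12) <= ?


k = 12/4 = 3
Chebyshev: P(|X-mu| >= k*sigma) <= 1/k^2 = 1/3^2 = 1/9

1/9


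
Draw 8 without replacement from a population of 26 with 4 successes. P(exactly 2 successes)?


P(X=2) = C(4,2)*C(22,6) / C(26,8)
= 6*74613 / 1562275
= 447678/1562275 = 2142/7475

2142/7475


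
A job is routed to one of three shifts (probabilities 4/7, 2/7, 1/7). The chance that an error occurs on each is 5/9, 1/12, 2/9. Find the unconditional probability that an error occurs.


P(A) = P(A|B1)P(B1) + P(A|B2)P(B2) + P(A|B3)P(B3)
= 5/9*4/7 + 1/12*2/7 + 2/9*1/7
= 20/63 + 1/42 + 2/63 = 47/126

47/126


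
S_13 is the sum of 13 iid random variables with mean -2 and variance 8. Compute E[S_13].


E[S_n] = n*E[X_1] = 13*-2 = -26

-26


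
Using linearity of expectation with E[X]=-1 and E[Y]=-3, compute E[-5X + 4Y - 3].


E[-5X + 4Y - 3] = -5*E[X] + 4*E[Y] - 3
= (-5)*(-1) + (4)*(-3) + (-3)
= 5 - 12 - 3 = -10

-10


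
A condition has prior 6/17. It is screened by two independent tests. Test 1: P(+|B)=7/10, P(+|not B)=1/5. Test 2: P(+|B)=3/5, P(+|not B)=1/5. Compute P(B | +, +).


After test 1: P(+) = 7/10*6/17 + 1/5*11/17 = 32/85
P(B|+) = (21/85)/(32/85) = 21/32
After test 2 (use post1 as new prior): P(+) = 3/5*21/32 + 1/5*11/32 = 37/80
P(B|+,+) = (63/160)/(37/80) = 63/74

63/74


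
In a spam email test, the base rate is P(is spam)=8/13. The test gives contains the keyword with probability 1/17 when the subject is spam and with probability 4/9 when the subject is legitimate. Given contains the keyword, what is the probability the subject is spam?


P(A) = P(A|B)P(B) + P(A|B')P(B') = 1/17*8/13 + 4/9*5/13 = 412/1989
P(B|A) = P(A|B)P(B)/P(A) = (8/221)/(412/1989) = 18/103

18/103


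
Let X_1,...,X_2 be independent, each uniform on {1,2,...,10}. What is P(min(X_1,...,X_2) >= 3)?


P(min >= 3) = P(all X_i >= 3) = (P(X_1 >= 3))^2
= (8/10)^2 = (4/5)^2 = 16/25

16/25


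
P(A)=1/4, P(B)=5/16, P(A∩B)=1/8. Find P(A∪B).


P(A∪B) = P(A) + P(B) - P(A∩B)
= 1/4 + 5/16 - 1/8 = 7/16

7/16


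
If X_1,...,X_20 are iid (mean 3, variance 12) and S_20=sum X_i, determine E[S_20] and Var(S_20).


E[S_n] = n*mu = 20*3 = 60
Var(S_n) = n*sigma^2 = 20*12 = 240

E[S_20]=60, Var(S_20)=240


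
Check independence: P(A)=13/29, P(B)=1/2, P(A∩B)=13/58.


P(A)*P(B) = 13/29*1/2 = 13/58
P(A∩B) = 13/58, which equals P(A)P(B), so independent

Yes, A and B are independent


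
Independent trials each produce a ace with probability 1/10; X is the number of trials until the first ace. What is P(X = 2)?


P(X=2) = (1-p)^1 * p = (9/10)^1 * 1/10
= 9/10 * 1/10 = 9/100

9/100


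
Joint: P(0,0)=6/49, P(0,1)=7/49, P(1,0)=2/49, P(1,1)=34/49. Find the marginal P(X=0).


P(X=0) = P(0,0)+P(0,1) = 6/49 + 7/49 = 13/49

13/49


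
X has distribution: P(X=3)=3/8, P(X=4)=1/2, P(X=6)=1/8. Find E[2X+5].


E[2X+5] = sum(g(x)*P(x))
= 11*3/8 + 13*1/2 + 17*1/8
= 51/4

51/4


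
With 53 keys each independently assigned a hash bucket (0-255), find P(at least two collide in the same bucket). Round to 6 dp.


P(all different) = prod((256-i)/256 for i=0..52) = 0.003046
P(at least one match) = 1 - 0.003046 = 0.996954

0.996954


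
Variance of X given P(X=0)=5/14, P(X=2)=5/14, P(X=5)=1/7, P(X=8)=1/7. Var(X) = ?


E[X] = 18/7, E[X^2] = 99/7
Var(X) = E[X^2] - (E[X])^2 = 99/7 - (18/7)^2 = 369/49

369/49


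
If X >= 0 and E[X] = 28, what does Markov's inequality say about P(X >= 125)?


Markov: P(X >= a) <= E[X]/a
P(X >= 125) <= 28/125

28/125


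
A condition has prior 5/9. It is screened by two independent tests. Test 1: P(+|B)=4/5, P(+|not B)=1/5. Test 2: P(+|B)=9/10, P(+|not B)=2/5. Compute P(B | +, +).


After test 1: P(+) = 4/5*5/9 + 1/5*4/9 = 8/15
P(B|+) = (4/9)/(8/15) = 5/6
After test 2 (use post1 as new prior): P(+) = 9/10*5/6 + 2/5*1/6 = 49/60
P(B|+,+) = (3/4)/(49/60) = 45/49

45/49


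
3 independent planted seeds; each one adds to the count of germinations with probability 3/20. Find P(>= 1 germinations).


P(at least one) = 1 - P(none)
P(none) = (1 - 3/20)^3 = (17/20)^3 = 4913/8000
P(at least one) = 1 - 4913/8000 = 3087/8000

3087/8000


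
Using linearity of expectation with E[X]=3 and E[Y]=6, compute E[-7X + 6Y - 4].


E[-7X + 6Y - 4] = -7*E[X] + 6*E[Y] - 4
= (-7)*(3) + (6)*(6) + (-4)
= -21 + 36 - 4 = 11

11


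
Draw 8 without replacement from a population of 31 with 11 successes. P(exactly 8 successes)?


P(X=8) = C(11,8)*C(20,0) / C(31,8)
= 165*1 / 7888725
= 165/7888725 = 11/525915

11/525915


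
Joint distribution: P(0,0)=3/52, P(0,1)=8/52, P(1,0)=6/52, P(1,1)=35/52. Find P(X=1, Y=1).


Read from table: P(X=1, Y=1) = 35/52

35/52


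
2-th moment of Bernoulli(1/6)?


For Bernoulli: X in {0,1}
E[X^2] = 0^2*(1-1/6) + 1^2*1/6 = 1/6

1/6


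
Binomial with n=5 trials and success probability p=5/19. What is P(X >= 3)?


P(X>=3) = P(X=3) + P(X=4) + P(X=5)
= 245000/2476099 + 43750/2476099 + 3125/2476099
= 291875/2476099

291875/2476099


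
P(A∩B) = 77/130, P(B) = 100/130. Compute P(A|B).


P(A|B) = P(A∩B)/P(B) = (77/130)/(100/130) = 77/100

77/100


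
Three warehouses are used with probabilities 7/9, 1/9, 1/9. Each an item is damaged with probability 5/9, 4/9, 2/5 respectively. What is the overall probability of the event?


P(A) = P(A|B1)P(B1) + P(A|B2)P(B2) + P(A|B3)P(B3)
= 5/9*7/9 + 4/9*1/9 + 2/5*1/9
= 35/81 + 4/81 + 2/45 = 71/135

71/135


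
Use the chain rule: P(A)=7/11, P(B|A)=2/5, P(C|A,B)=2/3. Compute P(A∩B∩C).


P(A∩B∩C) = P(A) * P(B|A) * P(C|A∩B)
= 7/11 * 2/5 * 2/3
= 14/55 * 2/3 = 28/165

28/165


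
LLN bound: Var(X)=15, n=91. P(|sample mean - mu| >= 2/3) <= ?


Var(Xbar) = Var(X)/n = 15/91
Chebyshev: P(|Xbar-mu| >= 2/3) <= Var(Xbar)/(2/3)^2 = (15/91)/(4/9) = 135/364

135/364


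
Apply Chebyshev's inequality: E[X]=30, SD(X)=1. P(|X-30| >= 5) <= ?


k = 5/1 = 5
Chebyshev: P(|X-mu| >= k*sigma) <= 1/k^2 = 1/5^2 = 1/25

1/25


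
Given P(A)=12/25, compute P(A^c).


P(A') = 1 - P(A) = 1 - 12/25 = 13/25

13/25


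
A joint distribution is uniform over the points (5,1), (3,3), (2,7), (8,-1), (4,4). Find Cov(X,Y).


E[X]=22/5, E[Y]=14/5, E[XY]=36/5
Cov(X,Y) = E[XY] - E[X]E[Y] = 36/5 - 22/5*14/5 = -128/25

-128/25


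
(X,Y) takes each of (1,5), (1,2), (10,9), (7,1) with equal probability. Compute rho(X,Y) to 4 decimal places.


Cov(X,Y) = 5.8125, Var(X) = 15.1875, Var(Y) = 9.6875
rho = Cov/(sqrt(VarX)*sqrt(VarY)) = 0.4792

0.4792
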